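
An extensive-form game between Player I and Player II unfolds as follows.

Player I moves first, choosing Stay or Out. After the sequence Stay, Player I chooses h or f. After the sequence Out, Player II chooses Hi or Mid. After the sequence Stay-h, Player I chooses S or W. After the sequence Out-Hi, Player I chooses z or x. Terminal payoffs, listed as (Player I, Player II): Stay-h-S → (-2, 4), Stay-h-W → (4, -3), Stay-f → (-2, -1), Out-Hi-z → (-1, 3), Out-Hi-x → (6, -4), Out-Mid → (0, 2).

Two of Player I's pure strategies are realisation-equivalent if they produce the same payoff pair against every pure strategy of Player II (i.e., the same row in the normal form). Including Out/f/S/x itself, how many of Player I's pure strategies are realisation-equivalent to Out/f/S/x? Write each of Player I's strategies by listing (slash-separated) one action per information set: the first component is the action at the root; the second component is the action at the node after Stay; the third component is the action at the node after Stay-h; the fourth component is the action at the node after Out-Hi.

Row for Out/f/S/x (columns Hi, Mid): (6,-4) (0,2).
Under Out/f/S/x, Player I's choice at the node after Stay and at the node after Stay-h can never be reached regardless of what Player II does, so varying those choices leaves every outcome unchanged.
Holding the reachable choices fixed and varying the unreachable ones freely already gives 2 × 2 = 4 equivalent strategies.
No other strategy reproduces this row, so those 4 are the full class: Out/h/S/x, Out/h/W/x, Out/f/S/x, Out/f/W/x.

4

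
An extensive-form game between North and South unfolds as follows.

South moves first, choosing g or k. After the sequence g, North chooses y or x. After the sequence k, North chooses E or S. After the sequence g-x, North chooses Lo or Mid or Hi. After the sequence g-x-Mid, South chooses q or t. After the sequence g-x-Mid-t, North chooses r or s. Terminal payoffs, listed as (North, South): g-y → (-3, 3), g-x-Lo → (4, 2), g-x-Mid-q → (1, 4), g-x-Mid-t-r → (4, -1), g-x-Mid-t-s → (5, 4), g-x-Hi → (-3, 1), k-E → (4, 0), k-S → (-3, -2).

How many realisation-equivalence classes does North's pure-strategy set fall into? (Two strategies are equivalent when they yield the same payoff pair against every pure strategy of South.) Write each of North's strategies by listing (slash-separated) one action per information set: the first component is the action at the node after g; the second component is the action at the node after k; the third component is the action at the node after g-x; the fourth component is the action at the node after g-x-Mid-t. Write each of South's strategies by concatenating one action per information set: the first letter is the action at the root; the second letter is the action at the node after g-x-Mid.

North has 24 pure strategies: y/E/Lo/r, y/E/Lo/s, y/E/Mid/r, y/E/Mid/s, y/E/Hi/r, y/E/Hi/s, y/S/Lo/r, y/S/Lo/s, y/S/Mid/r, y/S/Mid/s, y/S/Hi/r, y/S/Hi/s, x/E/Lo/r, x/E/Lo/s, x/E/Mid/r, x/E/Mid/s, x/E/Hi/r, x/E/Hi/s, x/S/Lo/r, x/S/Lo/s, x/S/Mid/r, x/S/Mid/s, x/S/Hi/r, x/S/Hi/s. Columns: gq, gt, kq, kt.
{y/E/Lo/r, y/E/Lo/s, y/E/Mid/r, y/E/Mid/s, y/E/Hi/r, y/E/Hi/s} → row (-3,3) (-3,3) (4,0) (4,0)
{y/S/Lo/r, y/S/Lo/s, y/S/Mid/r, y/S/Mid/s, y/S/Hi/r, y/S/Hi/s} → row (-3,3) (-3,3) (-3,-2) (-3,-2)
{x/E/Lo/r, x/E/Lo/s} → row (4,2) (4,2) (4,0) (4,0)
{x/E/Mid/r} → row (1,4) (4,-1) (4,0) (4,0)
{x/E/Mid/s} → row (1,4) (5,4) (4,0) (4,0)
{x/E/Hi/r, x/E/Hi/s} → row (-3,1) (-3,1) (4,0) (4,0)
{x/S/Lo/r, x/S/Lo/s} → row (4,2) (4,2) (-3,-2) (-3,-2)
{x/S/Mid/r} → row (1,4) (4,-1) (-3,-2) (-3,-2)
{x/S/Mid/s} → row (1,4) (5,4) (-3,-2) (-3,-2)
{x/S/Hi/r, x/S/Hi/s} → row (-3,1) (-3,1) (-3,-2) (-3,-2)
That's 10 distinct rows out of 24 strategies.

10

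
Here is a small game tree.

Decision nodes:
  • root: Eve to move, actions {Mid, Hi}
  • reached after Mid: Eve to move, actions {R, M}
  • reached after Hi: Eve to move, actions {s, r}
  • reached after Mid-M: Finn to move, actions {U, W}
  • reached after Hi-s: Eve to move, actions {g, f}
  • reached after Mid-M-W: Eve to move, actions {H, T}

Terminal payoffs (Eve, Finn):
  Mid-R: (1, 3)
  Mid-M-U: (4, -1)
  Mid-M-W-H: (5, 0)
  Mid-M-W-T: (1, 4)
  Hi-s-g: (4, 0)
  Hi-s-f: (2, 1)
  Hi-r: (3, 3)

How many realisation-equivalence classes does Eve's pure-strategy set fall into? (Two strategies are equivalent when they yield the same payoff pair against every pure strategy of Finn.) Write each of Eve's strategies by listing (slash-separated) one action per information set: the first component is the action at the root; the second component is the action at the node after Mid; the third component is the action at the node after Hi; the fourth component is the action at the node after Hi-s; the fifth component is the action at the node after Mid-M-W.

6

Eve has 32 pure strategies: Mid/R/s/g/H, Mid/R/s/g/T, Mid/R/s/f/H, Mid/R/s/f/T, Mid/R/r/g/H, Mid/R/r/g/T, Mid/R/r/f/H, Mid/R/r/f/T, Mid/M/s/g/H, Mid/M/s/g/T, Mid/M/s/f/H, Mid/M/s/f/T, Mid/M/r/g/H, Mid/M/r/g/T, Mid/M/r/f/H, Mid/M/r/f/T, Hi/R/s/g/H, Hi/R/s/g/T, Hi/R/s/f/H, Hi/R/s/f/T, Hi/R/r/g/H, Hi/R/r/g/T, Hi/R/r/f/H, Hi/R/r/f/T, Hi/M/s/g/H, Hi/M/s/g/T, Hi/M/s/f/H, Hi/M/s/f/T, Hi/M/r/g/H, Hi/M/r/g/T, Hi/M/r/f/H, Hi/M/r/f/T. Columns: U, W.
{Mid/R/s/g/H, Mid/R/s/g/T, Mid/R/s/f/H, Mid/R/s/f/T, Mid/R/r/g/H, Mid/R/r/g/T, Mid/R/r/f/H, Mid/R/r/f/T} → row (1,3) (1,3)
{Mid/M/s/g/H, Mid/M/s/f/H, Mid/M/r/g/H, Mid/M/r/f/H} → row (4,-1) (5,0)
{Mid/M/s/g/T, Mid/M/s/f/T, Mid/M/r/g/T, Mid/M/r/f/T} → row (4,-1) (1,4)
{Hi/R/s/g/H, Hi/R/s/g/T, Hi/M/s/g/H, Hi/M/s/g/T} → row (4,0) (4,0)
{Hi/R/s/f/H, Hi/R/s/f/T, Hi/M/s/f/H, Hi/M/s/f/T} → row (2,1) (2,1)
{Hi/R/r/g/H, Hi/R/r/g/T, Hi/R/r/f/H, Hi/R/r/f/T, Hi/M/r/g/H, Hi/M/r/g/T, Hi/M/r/f/H, Hi/M/r/f/T} → row (3,3) (3,3)
That's 6 distinct rows out of 32 strategies.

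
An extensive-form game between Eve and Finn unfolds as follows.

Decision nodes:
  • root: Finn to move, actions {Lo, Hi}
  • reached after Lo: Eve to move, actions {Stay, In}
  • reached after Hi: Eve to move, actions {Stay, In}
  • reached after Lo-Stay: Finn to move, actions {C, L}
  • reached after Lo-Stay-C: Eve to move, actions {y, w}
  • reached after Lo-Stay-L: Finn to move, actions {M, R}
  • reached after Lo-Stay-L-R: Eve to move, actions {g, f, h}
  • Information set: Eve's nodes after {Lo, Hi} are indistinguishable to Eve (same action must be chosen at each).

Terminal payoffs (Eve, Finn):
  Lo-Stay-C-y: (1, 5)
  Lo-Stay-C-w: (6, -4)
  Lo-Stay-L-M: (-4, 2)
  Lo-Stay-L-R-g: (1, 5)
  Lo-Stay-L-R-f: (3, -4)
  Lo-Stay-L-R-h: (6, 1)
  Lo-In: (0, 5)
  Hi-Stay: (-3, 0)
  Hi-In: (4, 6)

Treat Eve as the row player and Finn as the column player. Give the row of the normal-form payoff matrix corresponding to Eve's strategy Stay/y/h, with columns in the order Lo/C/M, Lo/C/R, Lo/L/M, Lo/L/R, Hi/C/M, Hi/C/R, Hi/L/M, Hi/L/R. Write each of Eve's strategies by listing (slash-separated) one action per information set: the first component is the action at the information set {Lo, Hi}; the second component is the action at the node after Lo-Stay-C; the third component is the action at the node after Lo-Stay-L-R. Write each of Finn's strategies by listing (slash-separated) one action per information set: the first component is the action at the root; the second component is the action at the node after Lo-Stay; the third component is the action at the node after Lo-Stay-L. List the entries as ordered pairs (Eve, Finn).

vs Lo/C/M: Finn plays Lo → Eve plays Stay at [Lo] → Finn plays C at [Lo-Stay] → Eve plays y at [Lo-Stay-C] → (1, 5)
vs Lo/C/R: Finn plays Lo → Eve plays Stay at [Lo] → Finn plays C at [Lo-Stay] → Eve plays y at [Lo-Stay-C] → (1, 5)
vs Lo/L/M: Finn plays Lo → Eve plays Stay at [Lo] → Finn plays L at [Lo-Stay] → Finn plays M at [Lo-Stay-L] → (-4, 2)
vs Lo/L/R: Finn plays Lo → Eve plays Stay at [Lo] → Finn plays L at [Lo-Stay] → Finn plays R at [Lo-Stay-L] → Eve plays h at [Lo-Stay-L-R] → (6, 1)
vs Hi/C/M: Finn plays Hi → Eve plays Stay at [Hi] → (-3, 0)
vs Hi/C/R: Finn plays Hi → Eve plays Stay at [Hi] → (-3, 0)
vs Hi/L/M: Finn plays Hi → Eve plays Stay at [Hi] → (-3, 0)
vs Hi/L/R: Finn plays Hi → Eve plays Stay at [Hi] → (-3, 0)

(1,5) (1,5) (-4,2) (6,1) (-3,0) (-3,0) (-3,0) (-3,0)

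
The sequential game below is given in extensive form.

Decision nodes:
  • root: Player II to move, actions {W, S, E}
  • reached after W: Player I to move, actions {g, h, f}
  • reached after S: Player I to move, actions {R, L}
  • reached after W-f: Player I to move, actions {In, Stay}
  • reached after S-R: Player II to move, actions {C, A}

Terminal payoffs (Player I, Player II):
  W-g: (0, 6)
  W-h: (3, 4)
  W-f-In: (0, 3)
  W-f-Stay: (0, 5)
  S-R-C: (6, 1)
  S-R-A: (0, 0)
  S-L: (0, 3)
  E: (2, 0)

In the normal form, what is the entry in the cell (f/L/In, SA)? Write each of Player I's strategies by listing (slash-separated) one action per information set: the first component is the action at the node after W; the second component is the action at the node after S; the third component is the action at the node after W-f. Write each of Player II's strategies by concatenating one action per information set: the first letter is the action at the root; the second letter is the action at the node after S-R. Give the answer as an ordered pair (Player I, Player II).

Trace the play path from the root:
  Player II plays S
  Player I plays L at [S]
→ terminal payoff (0, 3).
(Player I's choice at the node after W is never reached on this path, so it doesn't affect the outcome.)

(0, 3)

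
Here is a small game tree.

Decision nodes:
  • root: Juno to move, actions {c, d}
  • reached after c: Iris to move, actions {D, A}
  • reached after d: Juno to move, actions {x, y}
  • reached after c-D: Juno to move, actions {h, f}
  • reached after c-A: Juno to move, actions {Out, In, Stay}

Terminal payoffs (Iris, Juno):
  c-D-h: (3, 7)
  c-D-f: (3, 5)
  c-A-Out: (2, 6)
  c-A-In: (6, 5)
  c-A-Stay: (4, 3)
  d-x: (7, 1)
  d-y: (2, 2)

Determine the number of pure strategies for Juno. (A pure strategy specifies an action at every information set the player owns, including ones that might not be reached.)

24

Juno owns the root with actions {c, d} — two choices.
Juno owns the node after d with actions {x, y} — two choices.
Juno owns the node after c-D with actions {h, f} — two choices.
Juno owns the node after c-A with actions {Out, In, Stay} — three choices.
A pure strategy fixes one action at each information set independently, so the count is the product 2 × 2 × 2 × 3 = 24.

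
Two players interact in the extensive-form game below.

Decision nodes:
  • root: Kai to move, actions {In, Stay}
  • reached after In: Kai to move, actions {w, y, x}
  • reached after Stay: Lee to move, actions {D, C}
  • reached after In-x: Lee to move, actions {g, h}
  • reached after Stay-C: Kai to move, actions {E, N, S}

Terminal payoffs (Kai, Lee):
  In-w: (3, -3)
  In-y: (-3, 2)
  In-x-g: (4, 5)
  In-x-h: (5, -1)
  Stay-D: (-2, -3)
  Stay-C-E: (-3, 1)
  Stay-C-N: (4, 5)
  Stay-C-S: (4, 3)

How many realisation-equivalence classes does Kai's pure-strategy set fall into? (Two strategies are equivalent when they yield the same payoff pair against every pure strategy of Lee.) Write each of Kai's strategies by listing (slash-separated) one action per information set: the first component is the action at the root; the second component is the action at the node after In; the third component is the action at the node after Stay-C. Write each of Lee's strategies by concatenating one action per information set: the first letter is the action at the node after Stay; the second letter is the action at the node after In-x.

6

Kai has 18 pure strategies: In/w/E, In/w/N, In/w/S, In/y/E, In/y/N, In/y/S, In/x/E, In/x/N, In/x/S, Stay/w/E, Stay/w/N, Stay/w/S, Stay/y/E, Stay/y/N, Stay/y/S, Stay/x/E, Stay/x/N, Stay/x/S. Columns: Dg, Dh, Cg, Ch.
{In/w/E, In/w/N, In/w/S} → row (3,-3) (3,-3) (3,-3) (3,-3)
{In/y/E, In/y/N, In/y/S} → row (-3,2) (-3,2) (-3,2) (-3,2)
{In/x/E, In/x/N, In/x/S} → row (4,5) (5,-1) (4,5) (5,-1)
{Stay/w/E, Stay/y/E, Stay/x/E} → row (-2,-3) (-2,-3) (-3,1) (-3,1)
{Stay/w/N, Stay/y/N, Stay/x/N} → row (-2,-3) (-2,-3) (4,5) (4,5)
{Stay/w/S, Stay/y/S, Stay/x/S} → row (-2,-3) (-2,-3) (4,3) (4,3)
That's 6 distinct rows out of 18 strategies.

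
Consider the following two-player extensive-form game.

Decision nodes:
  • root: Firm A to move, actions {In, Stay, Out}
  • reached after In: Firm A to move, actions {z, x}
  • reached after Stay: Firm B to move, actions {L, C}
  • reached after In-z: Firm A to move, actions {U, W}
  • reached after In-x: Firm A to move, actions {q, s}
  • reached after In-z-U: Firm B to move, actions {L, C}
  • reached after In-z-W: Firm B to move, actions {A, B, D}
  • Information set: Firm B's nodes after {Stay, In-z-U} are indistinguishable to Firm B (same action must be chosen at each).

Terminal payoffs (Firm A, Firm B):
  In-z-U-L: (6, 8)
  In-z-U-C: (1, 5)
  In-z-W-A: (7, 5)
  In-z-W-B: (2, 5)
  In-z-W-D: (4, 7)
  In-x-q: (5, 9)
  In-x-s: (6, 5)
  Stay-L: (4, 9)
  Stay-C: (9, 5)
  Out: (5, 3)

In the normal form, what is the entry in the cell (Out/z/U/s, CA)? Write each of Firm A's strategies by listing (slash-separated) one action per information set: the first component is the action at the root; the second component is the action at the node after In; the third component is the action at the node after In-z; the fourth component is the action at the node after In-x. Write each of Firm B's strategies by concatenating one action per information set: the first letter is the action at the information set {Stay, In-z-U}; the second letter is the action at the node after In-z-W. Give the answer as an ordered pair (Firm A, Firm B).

(5, 3)

Trace the play path from the root:
  Firm A plays Out
→ terminal payoff (5, 3).
(Firm A's choice at the node after In is never reached on this path, so it doesn't affect the outcome.)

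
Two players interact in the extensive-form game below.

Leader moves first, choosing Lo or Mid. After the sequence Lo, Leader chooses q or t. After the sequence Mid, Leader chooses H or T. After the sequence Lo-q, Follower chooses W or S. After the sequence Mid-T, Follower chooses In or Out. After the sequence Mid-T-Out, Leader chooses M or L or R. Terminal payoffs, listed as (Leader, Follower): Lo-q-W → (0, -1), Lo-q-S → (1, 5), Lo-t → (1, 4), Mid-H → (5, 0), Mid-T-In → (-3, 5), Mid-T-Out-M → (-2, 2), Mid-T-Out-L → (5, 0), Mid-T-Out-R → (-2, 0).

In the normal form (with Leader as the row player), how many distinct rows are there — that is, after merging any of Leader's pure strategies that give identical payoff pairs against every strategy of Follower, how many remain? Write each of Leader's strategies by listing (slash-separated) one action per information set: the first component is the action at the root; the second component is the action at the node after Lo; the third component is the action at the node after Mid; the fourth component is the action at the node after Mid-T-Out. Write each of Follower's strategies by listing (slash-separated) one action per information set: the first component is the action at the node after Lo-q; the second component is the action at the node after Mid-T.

Leader has 24 pure strategies: Lo/q/H/M, Lo/q/H/L, Lo/q/H/R, Lo/q/T/M, Lo/q/T/L, Lo/q/T/R, Lo/t/H/M, Lo/t/H/L, Lo/t/H/R, Lo/t/T/M, Lo/t/T/L, Lo/t/T/R, Mid/q/H/M, Mid/q/H/L, Mid/q/H/R, Mid/q/T/M, Mid/q/T/L, Mid/q/T/R, Mid/t/H/M, Mid/t/H/L, Mid/t/H/R, Mid/t/T/M, Mid/t/T/L, Mid/t/T/R. Columns: W/In, W/Out, S/In, S/Out.
{Lo/q/H/M, Lo/q/H/L, Lo/q/H/R, Lo/q/T/M, Lo/q/T/L, Lo/q/T/R} → row (0,-1) (0,-1) (1,5) (1,5)
{Lo/t/H/M, Lo/t/H/L, Lo/t/H/R, Lo/t/T/M, Lo/t/T/L, Lo/t/T/R} → row (1,4) (1,4) (1,4) (1,4)
{Mid/q/H/M, Mid/q/H/L, Mid/q/H/R, Mid/t/H/M, Mid/t/H/L, Mid/t/H/R} → row (5,0) (5,0) (5,0) (5,0)
{Mid/q/T/M, Mid/t/T/M} → row (-3,5) (-2,2) (-3,5) (-2,2)
{Mid/q/T/L, Mid/t/T/L} → row (-3,5) (5,0) (-3,5) (5,0)
{Mid/q/T/R, Mid/t/T/R} → row (-3,5) (-2,0) (-3,5) (-2,0)
That's 6 distinct rows out of 24 strategies.

6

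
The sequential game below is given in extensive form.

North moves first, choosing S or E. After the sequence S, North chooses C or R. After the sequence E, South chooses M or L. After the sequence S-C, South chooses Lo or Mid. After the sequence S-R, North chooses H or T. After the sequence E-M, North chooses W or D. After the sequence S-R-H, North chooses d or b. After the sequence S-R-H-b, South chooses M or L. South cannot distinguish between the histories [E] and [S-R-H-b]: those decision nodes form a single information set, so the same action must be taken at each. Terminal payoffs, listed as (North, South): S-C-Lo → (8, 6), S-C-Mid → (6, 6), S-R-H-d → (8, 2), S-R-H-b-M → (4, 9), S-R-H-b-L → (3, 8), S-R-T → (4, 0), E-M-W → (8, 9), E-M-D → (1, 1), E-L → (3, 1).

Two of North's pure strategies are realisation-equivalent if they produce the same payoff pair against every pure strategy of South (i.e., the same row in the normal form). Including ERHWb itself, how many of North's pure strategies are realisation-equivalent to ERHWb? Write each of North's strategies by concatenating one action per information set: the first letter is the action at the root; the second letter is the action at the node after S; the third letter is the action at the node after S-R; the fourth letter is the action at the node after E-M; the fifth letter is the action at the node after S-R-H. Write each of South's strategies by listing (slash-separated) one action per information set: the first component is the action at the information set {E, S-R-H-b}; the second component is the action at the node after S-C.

8

Row for ERHWb (columns M/Lo, M/Mid, L/Lo, L/Mid): (8,9) (8,9) (3,1) (3,1).
Under ERHWb, North's choice at the node after S and at the node after S-R and at the node after S-R-H can never be reached regardless of what South does, so varying those choices leaves every outcome unchanged.
Holding the reachable choices fixed and varying the unreachable ones freely already gives 2 × 2 × 2 = 8 equivalent strategies.
No other strategy reproduces this row, so those 8 are the full class: ECHWd, ECHWb, ECTWd, ECTWb, ERHWd, ERHWb, ERTWd, ERTWb.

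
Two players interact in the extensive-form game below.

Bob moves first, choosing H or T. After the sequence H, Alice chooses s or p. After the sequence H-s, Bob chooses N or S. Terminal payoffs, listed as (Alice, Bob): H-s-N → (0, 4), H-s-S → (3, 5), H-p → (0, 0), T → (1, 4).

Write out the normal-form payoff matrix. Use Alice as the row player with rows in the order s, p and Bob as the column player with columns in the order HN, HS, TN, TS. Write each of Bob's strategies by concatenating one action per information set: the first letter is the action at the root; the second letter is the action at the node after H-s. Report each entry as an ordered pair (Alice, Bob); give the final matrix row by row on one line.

           HN       HS       TN       TS
   s    (0,4)    (3,5)    (1,4)    (1,4)
   p    (0,0)    (0,0)    (1,4)    (1,4)

s: (0,4) (3,5) (1,4) (1,4) | p: (0,0) (0,0) (1,4) (1,4)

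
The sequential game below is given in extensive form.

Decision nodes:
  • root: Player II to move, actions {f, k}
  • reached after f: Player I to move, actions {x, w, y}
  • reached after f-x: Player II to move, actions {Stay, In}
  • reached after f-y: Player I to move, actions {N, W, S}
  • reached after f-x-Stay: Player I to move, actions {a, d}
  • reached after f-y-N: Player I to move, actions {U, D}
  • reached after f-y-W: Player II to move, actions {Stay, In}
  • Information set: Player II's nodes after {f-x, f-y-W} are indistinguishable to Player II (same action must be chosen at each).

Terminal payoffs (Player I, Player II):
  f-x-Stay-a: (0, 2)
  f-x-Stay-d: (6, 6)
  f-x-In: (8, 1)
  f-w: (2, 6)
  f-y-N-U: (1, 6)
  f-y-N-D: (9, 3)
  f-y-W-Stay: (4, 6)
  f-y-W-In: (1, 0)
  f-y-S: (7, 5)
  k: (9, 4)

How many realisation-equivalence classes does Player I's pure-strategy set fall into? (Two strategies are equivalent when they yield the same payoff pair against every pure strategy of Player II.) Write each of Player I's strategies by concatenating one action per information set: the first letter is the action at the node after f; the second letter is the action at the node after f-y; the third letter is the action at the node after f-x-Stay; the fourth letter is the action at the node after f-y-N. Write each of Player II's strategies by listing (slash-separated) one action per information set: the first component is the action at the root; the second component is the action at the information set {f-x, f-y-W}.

7

Player I has 36 pure strategies: xNaU, xNaD, xNdU, xNdD, xWaU, xWaD, xWdU, xWdD, xSaU, xSaD, xSdU, xSdD, wNaU, wNaD, wNdU, wNdD, wWaU, wWaD, wWdU, wWdD, wSaU, wSaD, wSdU, wSdD, yNaU, yNaD, yNdU, yNdD, yWaU, yWaD, yWdU, yWdD, ySaU, ySaD, ySdU, ySdD. Columns: f/Stay, f/In, k/Stay, k/In.
{xNaU, xNaD, xWaU, xWaD, xSaU, xSaD} → row (0,2) (8,1) (9,4) (9,4)
{xNdU, xNdD, xWdU, xWdD, xSdU, xSdD} → row (6,6) (8,1) (9,4) (9,4)
{wNaU, wNaD, wNdU, wNdD, wWaU, wWaD, wWdU, wWdD, wSaU, wSaD, wSdU, wSdD} → row (2,6) (2,6) (9,4) (9,4)
{yNaU, yNdU} → row (1,6) (1,6) (9,4) (9,4)
{yNaD, yNdD} → row (9,3) (9,3) (9,4) (9,4)
{yWaU, yWaD, yWdU, yWdD} → row (4,6) (1,0) (9,4) (9,4)
{ySaU, ySaD, ySdU, ySdD} → row (7,5) (7,5) (9,4) (9,4)
That's 7 distinct rows out of 36 strategies.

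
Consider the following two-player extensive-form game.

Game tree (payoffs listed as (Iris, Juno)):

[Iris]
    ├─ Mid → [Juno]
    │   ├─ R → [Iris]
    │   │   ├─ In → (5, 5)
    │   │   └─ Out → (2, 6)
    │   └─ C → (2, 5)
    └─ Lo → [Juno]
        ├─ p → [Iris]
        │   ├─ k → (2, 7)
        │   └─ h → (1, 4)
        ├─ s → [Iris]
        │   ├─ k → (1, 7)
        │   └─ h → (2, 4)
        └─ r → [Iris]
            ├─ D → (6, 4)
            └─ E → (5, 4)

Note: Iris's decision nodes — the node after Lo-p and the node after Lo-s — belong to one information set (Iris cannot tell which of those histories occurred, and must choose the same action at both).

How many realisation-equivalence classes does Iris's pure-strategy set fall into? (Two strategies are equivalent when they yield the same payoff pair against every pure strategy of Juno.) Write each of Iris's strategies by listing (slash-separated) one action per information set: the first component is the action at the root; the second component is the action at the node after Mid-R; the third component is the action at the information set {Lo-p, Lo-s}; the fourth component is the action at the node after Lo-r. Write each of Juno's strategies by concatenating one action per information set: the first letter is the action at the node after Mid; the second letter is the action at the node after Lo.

Iris has 16 pure strategies: Mid/In/k/D, Mid/In/k/E, Mid/In/h/D, Mid/In/h/E, Mid/Out/k/D, Mid/Out/k/E, Mid/Out/h/D, Mid/Out/h/E, Lo/In/k/D, Lo/In/k/E, Lo/In/h/D, Lo/In/h/E, Lo/Out/k/D, Lo/Out/k/E, Lo/Out/h/D, Lo/Out/h/E. Columns: Rp, Rs, Rr, Cp, Cs, Cr.
{Mid/In/k/D, Mid/In/k/E, Mid/In/h/D, Mid/In/h/E} → row (5,5) (5,5) (5,5) (2,5) (2,5) (2,5)
{Mid/Out/k/D, Mid/Out/k/E, Mid/Out/h/D, Mid/Out/h/E} → row (2,6) (2,6) (2,6) (2,5) (2,5) (2,5)
{Lo/In/k/D, Lo/Out/k/D} → row (2,7) (1,7) (6,4) (2,7) (1,7) (6,4)
{Lo/In/k/E, Lo/Out/k/E} → row (2,7) (1,7) (5,4) (2,7) (1,7) (5,4)
{Lo/In/h/D, Lo/Out/h/D} → row (1,4) (2,4) (6,4) (1,4) (2,4) (6,4)
{Lo/In/h/E, Lo/Out/h/E} → row (1,4) (2,4) (5,4) (1,4) (2,4) (5,4)
That's 6 distinct rows out of 16 strategies.

6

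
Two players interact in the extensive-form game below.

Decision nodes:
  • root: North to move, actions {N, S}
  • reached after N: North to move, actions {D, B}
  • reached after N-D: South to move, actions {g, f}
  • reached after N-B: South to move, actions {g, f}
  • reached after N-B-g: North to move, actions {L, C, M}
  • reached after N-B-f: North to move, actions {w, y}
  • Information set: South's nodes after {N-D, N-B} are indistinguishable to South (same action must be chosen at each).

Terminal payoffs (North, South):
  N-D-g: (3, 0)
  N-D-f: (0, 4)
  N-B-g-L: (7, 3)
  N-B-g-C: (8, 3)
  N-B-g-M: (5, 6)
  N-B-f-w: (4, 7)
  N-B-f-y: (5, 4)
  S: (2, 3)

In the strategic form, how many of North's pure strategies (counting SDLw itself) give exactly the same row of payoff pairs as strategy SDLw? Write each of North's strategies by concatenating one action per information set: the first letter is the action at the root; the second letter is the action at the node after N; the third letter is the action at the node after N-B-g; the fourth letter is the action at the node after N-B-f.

12

Row for SDLw (columns g, f): (2,3) (2,3).
Under SDLw, North's choice at the node after N and at the node after N-B-g and at the node after N-B-f can never be reached regardless of what South does, so varying those choices leaves every outcome unchanged.
Holding the reachable choices fixed and varying the unreachable ones freely already gives 2 × 3 × 2 = 12 equivalent strategies.
No other strategy reproduces this row, so those 12 are the full class: SDLw, SDLy, SDCw, SDCy, SDMw, SDMy, SBLw, SBLy, SBCw, SBCy, SBMw, SBMy.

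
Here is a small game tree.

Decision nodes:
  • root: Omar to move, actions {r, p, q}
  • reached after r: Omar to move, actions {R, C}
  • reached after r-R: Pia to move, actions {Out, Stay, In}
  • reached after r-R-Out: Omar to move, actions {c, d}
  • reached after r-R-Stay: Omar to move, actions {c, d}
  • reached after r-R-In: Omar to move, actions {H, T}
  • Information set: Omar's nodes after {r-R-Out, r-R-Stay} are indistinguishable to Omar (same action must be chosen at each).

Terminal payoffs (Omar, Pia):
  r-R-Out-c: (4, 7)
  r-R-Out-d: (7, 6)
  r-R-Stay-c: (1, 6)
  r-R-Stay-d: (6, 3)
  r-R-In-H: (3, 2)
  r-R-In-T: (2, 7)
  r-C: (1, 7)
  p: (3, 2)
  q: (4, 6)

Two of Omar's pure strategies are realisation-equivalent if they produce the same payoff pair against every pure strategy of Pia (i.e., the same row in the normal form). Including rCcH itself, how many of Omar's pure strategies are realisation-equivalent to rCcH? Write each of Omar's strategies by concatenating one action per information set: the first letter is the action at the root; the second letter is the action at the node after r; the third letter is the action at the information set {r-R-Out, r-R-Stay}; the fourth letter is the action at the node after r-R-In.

Row for rCcH (columns Out, Stay, In): (1,7) (1,7) (1,7).
Under rCcH, Omar's choice at the information set {r-R-Out, r-R-Stay} and at the node after r-R-In can never be reached regardless of what Pia does, so varying those choices leaves every outcome unchanged.
Holding the reachable choices fixed and varying the unreachable ones freely already gives 2 × 2 = 4 equivalent strategies.
No other strategy reproduces this row, so those 4 are the full class: rCcH, rCcT, rCdH, rCdT.

4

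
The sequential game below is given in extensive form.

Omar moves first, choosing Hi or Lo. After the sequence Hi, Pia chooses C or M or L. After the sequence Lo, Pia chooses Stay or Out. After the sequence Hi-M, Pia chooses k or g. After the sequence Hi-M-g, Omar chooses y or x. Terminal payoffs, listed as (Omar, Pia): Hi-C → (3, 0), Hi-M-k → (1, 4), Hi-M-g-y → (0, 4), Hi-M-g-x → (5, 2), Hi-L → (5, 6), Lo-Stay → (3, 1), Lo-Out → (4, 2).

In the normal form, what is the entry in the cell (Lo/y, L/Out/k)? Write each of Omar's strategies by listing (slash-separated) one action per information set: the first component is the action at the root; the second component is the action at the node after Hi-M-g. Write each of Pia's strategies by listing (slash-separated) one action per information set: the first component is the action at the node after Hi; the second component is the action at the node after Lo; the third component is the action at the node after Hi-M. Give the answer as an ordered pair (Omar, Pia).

Trace the play path from the root:
  Omar plays Lo
  Pia plays Out at [Lo]
→ terminal payoff (4, 2).
(Omar's choice at the node after Hi-M-g is never reached on this path, so it doesn't affect the outcome.)

(4, 2)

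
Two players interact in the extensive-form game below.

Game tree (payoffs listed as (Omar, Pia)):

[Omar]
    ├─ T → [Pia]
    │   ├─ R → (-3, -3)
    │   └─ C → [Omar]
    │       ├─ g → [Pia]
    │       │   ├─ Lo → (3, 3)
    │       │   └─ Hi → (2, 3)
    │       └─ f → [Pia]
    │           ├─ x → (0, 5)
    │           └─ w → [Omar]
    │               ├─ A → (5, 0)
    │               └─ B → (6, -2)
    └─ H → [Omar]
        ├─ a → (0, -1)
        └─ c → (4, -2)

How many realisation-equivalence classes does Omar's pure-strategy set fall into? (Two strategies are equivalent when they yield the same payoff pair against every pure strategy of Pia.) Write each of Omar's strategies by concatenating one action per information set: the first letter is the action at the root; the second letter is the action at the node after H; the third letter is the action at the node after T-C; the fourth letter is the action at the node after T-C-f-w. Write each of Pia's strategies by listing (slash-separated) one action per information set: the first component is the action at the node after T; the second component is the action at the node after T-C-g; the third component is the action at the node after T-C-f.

Omar has 16 pure strategies: TagA, TagB, TafA, TafB, TcgA, TcgB, TcfA, TcfB, HagA, HagB, HafA, HafB, HcgA, HcgB, HcfA, HcfB. Columns: R/Lo/x, R/Lo/w, R/Hi/x, R/Hi/w, C/Lo/x, C/Lo/w, C/Hi/x, C/Hi/w.
{TagA, TagB, TcgA, TcgB} → row (-3,-3) (-3,-3) (-3,-3) (-3,-3) (3,3) (3,3) (2,3) (2,3)
{TafA, TcfA} → row (-3,-3) (-3,-3) (-3,-3) (-3,-3) (0,5) (5,0) (0,5) (5,0)
{TafB, TcfB} → row (-3,-3) (-3,-3) (-3,-3) (-3,-3) (0,5) (6,-2) (0,5) (6,-2)
{HagA, HagB, HafA, HafB} → row (0,-1) (0,-1) (0,-1) (0,-1) (0,-1) (0,-1) (0,-1) (0,-1)
{HcgA, HcgB, HcfA, HcfB} → row (4,-2) (4,-2) (4,-2) (4,-2) (4,-2) (4,-2) (4,-2) (4,-2)
That's 5 distinct rows out of 16 strategies.

5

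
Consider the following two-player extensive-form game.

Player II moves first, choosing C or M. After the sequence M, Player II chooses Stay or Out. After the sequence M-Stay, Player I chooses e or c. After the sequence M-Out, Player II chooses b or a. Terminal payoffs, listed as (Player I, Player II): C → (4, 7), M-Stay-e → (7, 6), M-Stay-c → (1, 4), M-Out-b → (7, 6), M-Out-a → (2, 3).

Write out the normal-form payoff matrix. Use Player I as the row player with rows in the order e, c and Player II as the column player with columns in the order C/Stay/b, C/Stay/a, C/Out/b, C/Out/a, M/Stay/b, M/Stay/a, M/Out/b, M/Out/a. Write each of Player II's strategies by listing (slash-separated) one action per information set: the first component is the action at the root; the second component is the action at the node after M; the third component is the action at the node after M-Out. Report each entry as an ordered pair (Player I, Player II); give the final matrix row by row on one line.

e: (4,7) (4,7) (4,7) (4,7) (7,6) (7,6) (7,6) (2,3) | c: (4,7) (4,7) (4,7) (4,7) (1,4) (1,4) (7,6) (2,3)

      C/Stay/b  C/Stay/a  C/Out/b  C/Out/a  M/Stay/b  M/Stay/a  M/Out/b  M/Out/a
   e    (4,7)    (4,7)    (4,7)    (4,7)    (7,6)    (7,6)    (7,6)    (2,3)
   c    (4,7)    (4,7)    (4,7)    (4,7)    (1,4)    (1,4)    (7,6)    (2,3)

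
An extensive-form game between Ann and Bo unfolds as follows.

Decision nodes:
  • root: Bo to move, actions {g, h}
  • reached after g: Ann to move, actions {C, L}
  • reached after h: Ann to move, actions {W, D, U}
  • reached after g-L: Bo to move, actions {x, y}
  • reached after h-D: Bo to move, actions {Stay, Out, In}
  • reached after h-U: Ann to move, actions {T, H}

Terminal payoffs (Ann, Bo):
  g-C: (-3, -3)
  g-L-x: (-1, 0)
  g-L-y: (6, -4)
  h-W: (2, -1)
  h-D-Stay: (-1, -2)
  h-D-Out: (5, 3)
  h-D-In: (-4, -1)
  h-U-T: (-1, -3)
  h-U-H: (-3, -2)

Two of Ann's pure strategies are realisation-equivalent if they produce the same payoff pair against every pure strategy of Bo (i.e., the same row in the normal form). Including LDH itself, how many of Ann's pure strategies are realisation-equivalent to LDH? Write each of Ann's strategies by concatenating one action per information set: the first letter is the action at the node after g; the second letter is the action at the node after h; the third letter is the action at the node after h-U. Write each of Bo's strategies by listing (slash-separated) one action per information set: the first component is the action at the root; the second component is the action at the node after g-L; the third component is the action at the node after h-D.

Row for LDH (columns g/x/Stay, g/x/Out, g/x/In, g/y/Stay, g/y/Out, g/y/In, h/x/Stay, h/x/Out, h/x/In, h/y/Stay, h/y/Out, h/y/In): (-1,0) (-1,0) (-1,0) (6,-4) (6,-4) (6,-4) (-1,-2) (5,3) (-4,-1) (-1,-2) (5,3) (-4,-1).
Under LDH, Ann's choice at the node after h-U can never be reached regardless of what Bo does, so varying those choices leaves every outcome unchanged.
Holding the reachable choices fixed and varying the unreachable one freely already gives 2 equivalent strategies.
No other strategy reproduces this row, so those 2 are the full class: LDT, LDH.

2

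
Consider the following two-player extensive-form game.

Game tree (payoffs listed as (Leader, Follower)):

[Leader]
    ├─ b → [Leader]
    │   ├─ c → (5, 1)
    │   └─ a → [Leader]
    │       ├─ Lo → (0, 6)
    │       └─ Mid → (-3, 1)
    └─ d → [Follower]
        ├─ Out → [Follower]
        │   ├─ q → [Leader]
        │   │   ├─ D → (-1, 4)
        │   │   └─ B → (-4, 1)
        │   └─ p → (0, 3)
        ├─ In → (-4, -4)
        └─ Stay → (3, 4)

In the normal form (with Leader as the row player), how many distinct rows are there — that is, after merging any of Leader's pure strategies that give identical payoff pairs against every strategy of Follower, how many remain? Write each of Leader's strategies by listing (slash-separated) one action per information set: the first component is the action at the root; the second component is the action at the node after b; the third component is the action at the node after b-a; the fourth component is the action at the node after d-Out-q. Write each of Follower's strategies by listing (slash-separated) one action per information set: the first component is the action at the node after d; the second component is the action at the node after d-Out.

5

Leader has 16 pure strategies: b/c/Lo/D, b/c/Lo/B, b/c/Mid/D, b/c/Mid/B, b/a/Lo/D, b/a/Lo/B, b/a/Mid/D, b/a/Mid/B, d/c/Lo/D, d/c/Lo/B, d/c/Mid/D, d/c/Mid/B, d/a/Lo/D, d/a/Lo/B, d/a/Mid/D, d/a/Mid/B. Columns: Out/q, Out/p, In/q, In/p, Stay/q, Stay/p.
{b/c/Lo/D, b/c/Lo/B, b/c/Mid/D, b/c/Mid/B} → row (5,1) (5,1) (5,1) (5,1) (5,1) (5,1)
{b/a/Lo/D, b/a/Lo/B} → row (0,6) (0,6) (0,6) (0,6) (0,6) (0,6)
{b/a/Mid/D, b/a/Mid/B} → row (-3,1) (-3,1) (-3,1) (-3,1) (-3,1) (-3,1)
{d/c/Lo/D, d/c/Mid/D, d/a/Lo/D, d/a/Mid/D} → row (-1,4) (0,3) (-4,-4) (-4,-4) (3,4) (3,4)
{d/c/Lo/B, d/c/Mid/B, d/a/Lo/B, d/a/Mid/B} → row (-4,1) (0,3) (-4,-4) (-4,-4) (3,4) (3,4)
That's 5 distinct rows out of 16 strategies.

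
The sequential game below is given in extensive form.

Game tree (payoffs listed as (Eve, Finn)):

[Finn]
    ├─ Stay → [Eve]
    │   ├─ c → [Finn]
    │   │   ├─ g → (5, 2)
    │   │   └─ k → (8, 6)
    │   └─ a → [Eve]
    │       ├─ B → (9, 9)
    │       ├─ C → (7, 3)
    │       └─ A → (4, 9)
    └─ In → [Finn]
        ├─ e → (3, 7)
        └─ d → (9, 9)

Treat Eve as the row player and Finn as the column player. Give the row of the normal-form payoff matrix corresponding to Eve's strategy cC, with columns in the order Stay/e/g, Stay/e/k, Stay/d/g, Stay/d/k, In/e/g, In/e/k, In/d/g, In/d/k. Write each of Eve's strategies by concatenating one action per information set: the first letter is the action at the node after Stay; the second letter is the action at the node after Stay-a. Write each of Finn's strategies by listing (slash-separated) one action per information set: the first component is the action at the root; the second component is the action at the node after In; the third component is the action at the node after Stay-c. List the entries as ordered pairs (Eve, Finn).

vs Stay/e/g: Finn plays Stay → Eve plays c at [Stay] → Finn plays g at [Stay-c] → (5, 2)
vs Stay/e/k: Finn plays Stay → Eve plays c at [Stay] → Finn plays k at [Stay-c] → (8, 6)
vs Stay/d/g: Finn plays Stay → Eve plays c at [Stay] → Finn plays g at [Stay-c] → (5, 2)
vs Stay/d/k: Finn plays Stay → Eve plays c at [Stay] → Finn plays k at [Stay-c] → (8, 6)
vs In/e/g: Finn plays In → Finn plays e at [In] → (3, 7)
vs In/e/k: Finn plays In → Finn plays e at [In] → (3, 7)
vs In/d/g: Finn plays In → Finn plays d at [In] → (9, 9)
vs In/d/k: Finn plays In → Finn plays d at [In] → (9, 9)

(5,2) (8,6) (5,2) (8,6) (3,7) (3,7) (9,9) (9,9)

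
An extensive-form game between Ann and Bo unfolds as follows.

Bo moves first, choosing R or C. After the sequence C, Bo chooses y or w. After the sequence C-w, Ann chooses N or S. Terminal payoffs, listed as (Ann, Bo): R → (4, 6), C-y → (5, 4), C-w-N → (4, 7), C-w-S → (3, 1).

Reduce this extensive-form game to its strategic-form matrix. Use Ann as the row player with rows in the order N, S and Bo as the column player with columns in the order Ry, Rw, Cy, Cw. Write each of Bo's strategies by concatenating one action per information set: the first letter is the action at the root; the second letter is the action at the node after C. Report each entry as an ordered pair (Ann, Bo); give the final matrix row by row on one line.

N: (4,6) (4,6) (5,4) (4,7) | S: (4,6) (4,6) (5,4) (3,1)

Row N: Ry→(4,6), Rw→(4,6), Cy→(5,4), Cw→(4,7)
Row S: Ry→(4,6), Rw→(4,6), Cy→(5,4), Cw→(3,1)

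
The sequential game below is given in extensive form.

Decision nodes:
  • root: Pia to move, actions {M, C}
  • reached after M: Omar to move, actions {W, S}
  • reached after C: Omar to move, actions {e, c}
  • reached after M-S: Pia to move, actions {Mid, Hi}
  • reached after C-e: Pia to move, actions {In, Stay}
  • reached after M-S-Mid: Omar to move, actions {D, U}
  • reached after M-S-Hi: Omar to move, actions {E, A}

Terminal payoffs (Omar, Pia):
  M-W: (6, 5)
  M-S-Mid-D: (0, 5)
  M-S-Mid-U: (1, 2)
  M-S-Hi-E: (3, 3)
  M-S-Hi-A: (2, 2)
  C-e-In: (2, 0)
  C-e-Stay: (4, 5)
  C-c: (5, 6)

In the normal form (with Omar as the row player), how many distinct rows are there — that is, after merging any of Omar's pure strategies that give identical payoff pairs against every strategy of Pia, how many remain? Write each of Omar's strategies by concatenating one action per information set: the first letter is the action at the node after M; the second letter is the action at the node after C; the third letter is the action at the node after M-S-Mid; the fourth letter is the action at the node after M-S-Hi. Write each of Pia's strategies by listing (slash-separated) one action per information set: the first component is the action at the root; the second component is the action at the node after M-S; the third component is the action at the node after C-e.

10

Omar has 16 pure strategies: WeDE, WeDA, WeUE, WeUA, WcDE, WcDA, WcUE, WcUA, SeDE, SeDA, SeUE, SeUA, ScDE, ScDA, ScUE, ScUA. Columns: M/Mid/In, M/Mid/Stay, M/Hi/In, M/Hi/Stay, C/Mid/In, C/Mid/Stay, C/Hi/In, C/Hi/Stay.
{WeDE, WeDA, WeUE, WeUA} → row (6,5) (6,5) (6,5) (6,5) (2,0) (4,5) (2,0) (4,5)
{WcDE, WcDA, WcUE, WcUA} → row (6,5) (6,5) (6,5) (6,5) (5,6) (5,6) (5,6) (5,6)
{SeDE} → row (0,5) (0,5) (3,3) (3,3) (2,0) (4,5) (2,0) (4,5)
{SeDA} → row (0,5) (0,5) (2,2) (2,2) (2,0) (4,5) (2,0) (4,5)
{SeUE} → row (1,2) (1,2) (3,3) (3,3) (2,0) (4,5) (2,0) (4,5)
{SeUA} → row (1,2) (1,2) (2,2) (2,2) (2,0) (4,5) (2,0) (4,5)
{ScDE} → row (0,5) (0,5) (3,3) (3,3) (5,6) (5,6) (5,6) (5,6)
{ScDA} → row (0,5) (0,5) (2,2) (2,2) (5,6) (5,6) (5,6) (5,6)
{ScUE} → row (1,2) (1,2) (3,3) (3,3) (5,6) (5,6) (5,6) (5,6)
{ScUA} → row (1,2) (1,2) (2,2) (2,2) (5,6) (5,6) (5,6) (5,6)
That's 10 distinct rows out of 16 strategies.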